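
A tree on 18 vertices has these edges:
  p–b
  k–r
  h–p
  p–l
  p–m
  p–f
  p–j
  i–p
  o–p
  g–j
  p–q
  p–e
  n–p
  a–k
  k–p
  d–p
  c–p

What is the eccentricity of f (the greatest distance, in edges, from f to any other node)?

The node farthest from f is a (r, g also at distance 3), via f–p–k–a — 3 edges.

3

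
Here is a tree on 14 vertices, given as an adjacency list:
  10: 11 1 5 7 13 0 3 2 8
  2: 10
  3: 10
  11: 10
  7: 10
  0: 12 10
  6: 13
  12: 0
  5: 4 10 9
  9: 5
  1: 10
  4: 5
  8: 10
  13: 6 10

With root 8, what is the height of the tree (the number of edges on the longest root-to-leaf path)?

4 sits deepest: 8 – 10 – 5 – 4 — 3 edges from the root.

3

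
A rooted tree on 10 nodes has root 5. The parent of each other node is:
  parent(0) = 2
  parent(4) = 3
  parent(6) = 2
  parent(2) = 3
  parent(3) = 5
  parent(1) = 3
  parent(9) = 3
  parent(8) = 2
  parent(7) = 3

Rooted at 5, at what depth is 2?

5 → 3 → 2 — 2 edges.

2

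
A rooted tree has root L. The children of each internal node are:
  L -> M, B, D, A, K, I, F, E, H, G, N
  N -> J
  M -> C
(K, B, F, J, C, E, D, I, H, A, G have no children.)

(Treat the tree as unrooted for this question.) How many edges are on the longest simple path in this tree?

4

A longest path is C - M - L - N - J, with 4 edges.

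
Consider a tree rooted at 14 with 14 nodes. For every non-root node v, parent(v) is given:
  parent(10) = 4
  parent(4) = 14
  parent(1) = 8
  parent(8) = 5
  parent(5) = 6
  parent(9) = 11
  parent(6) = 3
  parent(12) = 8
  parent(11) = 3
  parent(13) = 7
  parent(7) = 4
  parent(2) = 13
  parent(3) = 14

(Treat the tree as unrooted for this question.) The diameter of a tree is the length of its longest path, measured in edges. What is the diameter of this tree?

A longest path is 2-13-7-4-14-3-6-5-8-12, with 9 edges.

9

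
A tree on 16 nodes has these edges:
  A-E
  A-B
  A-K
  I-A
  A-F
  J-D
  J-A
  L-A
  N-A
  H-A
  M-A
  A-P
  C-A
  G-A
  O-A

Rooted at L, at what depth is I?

2

Climbing from I to the root: I–A–L. That's 2 steps.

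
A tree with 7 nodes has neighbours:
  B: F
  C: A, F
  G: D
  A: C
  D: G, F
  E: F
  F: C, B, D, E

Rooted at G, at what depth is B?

Climbing from B to the root: B → F → D → G. That's 3 steps.

3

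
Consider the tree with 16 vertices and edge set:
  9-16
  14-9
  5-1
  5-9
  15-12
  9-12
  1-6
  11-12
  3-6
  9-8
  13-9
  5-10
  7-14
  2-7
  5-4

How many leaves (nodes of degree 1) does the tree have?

9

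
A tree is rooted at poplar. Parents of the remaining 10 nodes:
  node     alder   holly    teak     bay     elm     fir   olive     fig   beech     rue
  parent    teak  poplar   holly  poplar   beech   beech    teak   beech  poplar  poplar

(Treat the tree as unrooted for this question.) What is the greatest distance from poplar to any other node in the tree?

3

A farthest node from poplar is alder (olive also at distance 3).
The path poplar – holly – teak – alder has 3 edges.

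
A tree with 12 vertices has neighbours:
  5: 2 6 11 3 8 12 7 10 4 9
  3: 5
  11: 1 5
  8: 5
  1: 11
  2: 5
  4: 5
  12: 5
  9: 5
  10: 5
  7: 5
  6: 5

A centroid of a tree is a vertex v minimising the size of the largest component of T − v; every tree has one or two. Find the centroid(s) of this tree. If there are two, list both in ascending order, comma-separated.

Delete 5: the remaining components have sizes 2, 1, 1, 1, 1, 1, 1, 1, 1, 1. Max 2 ≤ 6, so 5 is a centroid.
No neighbour of 5 does as well, so 5 is the unique centroid.

5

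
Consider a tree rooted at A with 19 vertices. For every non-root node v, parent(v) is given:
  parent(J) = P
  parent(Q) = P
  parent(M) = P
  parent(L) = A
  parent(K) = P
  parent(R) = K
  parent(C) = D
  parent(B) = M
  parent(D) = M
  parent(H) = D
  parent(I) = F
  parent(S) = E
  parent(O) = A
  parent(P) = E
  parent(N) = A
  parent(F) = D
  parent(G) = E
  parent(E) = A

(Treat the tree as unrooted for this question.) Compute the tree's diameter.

7

Starting from N, a farthest node is I at distance 7.
One longest path: N–A–E–P–M–D–F–I.
So the diameter is 7.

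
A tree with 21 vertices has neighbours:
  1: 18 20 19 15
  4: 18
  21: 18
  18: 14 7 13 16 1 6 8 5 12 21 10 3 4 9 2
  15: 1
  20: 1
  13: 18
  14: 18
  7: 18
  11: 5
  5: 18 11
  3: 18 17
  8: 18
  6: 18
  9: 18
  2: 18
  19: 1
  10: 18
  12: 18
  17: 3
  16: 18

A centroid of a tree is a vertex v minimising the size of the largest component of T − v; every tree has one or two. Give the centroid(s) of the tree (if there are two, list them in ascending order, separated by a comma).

Delete 18: the remaining components have sizes 4, 2, 2, 1, 1, 1, 1, 1, 1, 1, 1, 1, 1, 1, 1. Max 4 ≤ 10, so 18 is a centroid.
No neighbour of 18 does as well, so 18 is the unique centroid.

18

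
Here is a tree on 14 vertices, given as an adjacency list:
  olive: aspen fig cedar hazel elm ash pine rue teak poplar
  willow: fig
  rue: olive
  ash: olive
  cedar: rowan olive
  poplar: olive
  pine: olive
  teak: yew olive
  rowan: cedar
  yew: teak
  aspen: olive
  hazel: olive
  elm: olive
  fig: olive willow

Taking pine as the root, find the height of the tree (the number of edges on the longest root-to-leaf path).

3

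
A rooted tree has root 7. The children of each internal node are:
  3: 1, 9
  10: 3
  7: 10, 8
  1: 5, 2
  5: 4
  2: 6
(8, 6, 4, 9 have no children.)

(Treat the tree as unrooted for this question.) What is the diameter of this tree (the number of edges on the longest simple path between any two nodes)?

6

BFS from 4 reaches 8 last, at distance 6; BFS from 8 confirms no node is farther.
Path: 4 – 5 – 1 – 3 – 10 – 7 – 8.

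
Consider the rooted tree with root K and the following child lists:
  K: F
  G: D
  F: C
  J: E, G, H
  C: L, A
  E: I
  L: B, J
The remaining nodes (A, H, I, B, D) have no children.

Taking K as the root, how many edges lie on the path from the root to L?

3

K → F → C → L — 3 edges.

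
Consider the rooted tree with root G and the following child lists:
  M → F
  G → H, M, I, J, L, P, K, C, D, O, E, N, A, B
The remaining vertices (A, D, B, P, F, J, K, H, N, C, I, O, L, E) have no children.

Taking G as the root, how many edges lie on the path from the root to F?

2

Path from G to F: G–M–F, which has 2 edges.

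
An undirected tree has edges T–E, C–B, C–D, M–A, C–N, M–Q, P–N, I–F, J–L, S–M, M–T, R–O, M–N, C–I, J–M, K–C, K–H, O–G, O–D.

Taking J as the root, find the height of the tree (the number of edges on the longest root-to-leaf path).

A deepest node is R, reached by J – M – N – C – D – O – R.
That path has 6 edges, so the height is 6.

6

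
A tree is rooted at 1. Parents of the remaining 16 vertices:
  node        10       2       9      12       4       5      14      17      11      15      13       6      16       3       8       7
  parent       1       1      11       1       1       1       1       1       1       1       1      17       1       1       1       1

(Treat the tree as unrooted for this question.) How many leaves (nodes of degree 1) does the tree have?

Degree-1 nodes: 2, 3, 4, 5, 6, 7, 8, 9, 10, 12, 13, 14, 15, 16 — 14 of them.

14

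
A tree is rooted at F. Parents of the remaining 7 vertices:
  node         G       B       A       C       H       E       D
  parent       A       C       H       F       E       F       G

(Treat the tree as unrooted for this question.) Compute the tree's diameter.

7

BFS from B reaches D last, at distance 7; BFS from D confirms no node is farther.
Path: B – C – F – E – H – A – G – D.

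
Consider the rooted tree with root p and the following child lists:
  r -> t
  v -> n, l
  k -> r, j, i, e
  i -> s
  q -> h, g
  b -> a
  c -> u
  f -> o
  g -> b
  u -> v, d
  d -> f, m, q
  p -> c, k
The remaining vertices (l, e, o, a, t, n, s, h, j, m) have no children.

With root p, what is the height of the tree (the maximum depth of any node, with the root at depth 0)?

The longest root-to-leaf path is p → c → u → d → q → g → b → a (7 edges).

7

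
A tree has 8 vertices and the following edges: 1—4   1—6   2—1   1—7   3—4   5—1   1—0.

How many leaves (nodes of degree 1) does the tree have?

The leaves are 0, 2, 3, 5, 6, 7.
That is 6 leaves.

6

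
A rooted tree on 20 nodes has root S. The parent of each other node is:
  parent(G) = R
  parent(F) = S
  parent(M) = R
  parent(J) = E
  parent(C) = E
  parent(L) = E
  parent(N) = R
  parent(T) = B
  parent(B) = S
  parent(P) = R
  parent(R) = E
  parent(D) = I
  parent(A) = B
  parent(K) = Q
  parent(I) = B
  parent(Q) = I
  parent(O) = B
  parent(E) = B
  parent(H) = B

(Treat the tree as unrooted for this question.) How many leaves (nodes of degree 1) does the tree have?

14

Degree-1 nodes: A, C, D, F, G, H, J, K, L, M, N, O, P, T — 14 of them.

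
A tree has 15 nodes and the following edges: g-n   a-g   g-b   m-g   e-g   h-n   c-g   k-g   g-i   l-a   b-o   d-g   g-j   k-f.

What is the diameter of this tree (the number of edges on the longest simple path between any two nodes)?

Starting from l, a farthest node is h at distance 4.
One longest path: l - a - g - n - h.
So the diameter is 4.

4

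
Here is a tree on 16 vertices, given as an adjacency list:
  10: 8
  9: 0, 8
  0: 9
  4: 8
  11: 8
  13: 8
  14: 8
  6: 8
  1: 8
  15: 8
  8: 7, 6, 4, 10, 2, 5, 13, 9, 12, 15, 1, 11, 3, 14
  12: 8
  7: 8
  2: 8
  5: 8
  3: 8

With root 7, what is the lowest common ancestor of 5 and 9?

8

Ancestors of 5 (toward the root): 5, 8, 7.
Ancestors of 9: 9, 8, 7.
The deepest node appearing in both lists is 8.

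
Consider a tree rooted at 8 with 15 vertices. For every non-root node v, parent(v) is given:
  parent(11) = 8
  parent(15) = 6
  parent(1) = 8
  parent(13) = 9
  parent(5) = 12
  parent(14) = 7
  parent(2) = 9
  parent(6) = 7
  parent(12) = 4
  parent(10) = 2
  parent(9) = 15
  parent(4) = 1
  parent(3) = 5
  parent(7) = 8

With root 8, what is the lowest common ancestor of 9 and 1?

Ancestors of 9 (toward the root): 9, 15, 6, 7, 8.
Ancestors of 1: 1, 8.
The deepest node appearing in both lists is 8.

8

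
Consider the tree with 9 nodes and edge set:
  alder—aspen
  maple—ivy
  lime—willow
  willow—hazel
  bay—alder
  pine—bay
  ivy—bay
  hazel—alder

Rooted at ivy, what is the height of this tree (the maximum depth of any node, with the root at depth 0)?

lime sits deepest: ivy–bay–alder–hazel–willow–lime — 5 edges from the root.

5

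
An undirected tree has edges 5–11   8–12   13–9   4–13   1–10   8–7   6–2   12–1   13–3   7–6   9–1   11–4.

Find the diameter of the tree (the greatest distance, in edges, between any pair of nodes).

10

Starting from 2, a farthest node is 5 at distance 10.
One longest path: 2 - 6 - 7 - 8 - 12 - 1 - 9 - 13 - 4 - 11 - 5.
So the diameter is 10.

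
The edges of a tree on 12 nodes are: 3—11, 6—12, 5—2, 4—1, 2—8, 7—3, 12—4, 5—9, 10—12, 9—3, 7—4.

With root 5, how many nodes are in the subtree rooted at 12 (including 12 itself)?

12's subtree: {12, 10, 6}, size 3.

3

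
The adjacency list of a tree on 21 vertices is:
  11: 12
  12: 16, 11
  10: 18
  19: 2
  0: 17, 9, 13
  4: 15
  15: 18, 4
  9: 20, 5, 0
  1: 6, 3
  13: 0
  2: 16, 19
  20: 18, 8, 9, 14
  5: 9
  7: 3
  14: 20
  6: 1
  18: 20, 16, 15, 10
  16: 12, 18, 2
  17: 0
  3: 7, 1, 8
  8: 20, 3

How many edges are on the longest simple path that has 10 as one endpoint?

The node farthest from 10 is 6, via 10-18-20-8-3-1-6 — 6 edges.

6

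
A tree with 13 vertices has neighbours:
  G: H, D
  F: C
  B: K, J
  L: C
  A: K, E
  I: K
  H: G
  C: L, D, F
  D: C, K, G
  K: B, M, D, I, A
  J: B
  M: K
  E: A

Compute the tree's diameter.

5

Starting from J, a farthest node is L at distance 5.
One longest path: J - B - K - D - C - L.
So the diameter is 5.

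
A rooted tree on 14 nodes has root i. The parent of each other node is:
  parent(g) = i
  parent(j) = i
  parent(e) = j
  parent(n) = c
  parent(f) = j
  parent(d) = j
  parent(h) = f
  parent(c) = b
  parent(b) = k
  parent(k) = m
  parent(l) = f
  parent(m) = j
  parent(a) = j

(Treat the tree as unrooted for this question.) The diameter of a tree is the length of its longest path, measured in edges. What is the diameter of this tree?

7

Starting from n, a farthest node is g at distance 7.
One longest path: n-c-b-k-m-j-i-g.
So the diameter is 7.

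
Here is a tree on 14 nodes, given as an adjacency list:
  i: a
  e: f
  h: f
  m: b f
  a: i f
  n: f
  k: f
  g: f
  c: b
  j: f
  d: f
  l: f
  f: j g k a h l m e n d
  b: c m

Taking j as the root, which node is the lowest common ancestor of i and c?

Ancestors of i (toward the root): i, a, f, j.
Ancestors of c: c, b, m, f, j.
The deepest node appearing in both lists is f.

f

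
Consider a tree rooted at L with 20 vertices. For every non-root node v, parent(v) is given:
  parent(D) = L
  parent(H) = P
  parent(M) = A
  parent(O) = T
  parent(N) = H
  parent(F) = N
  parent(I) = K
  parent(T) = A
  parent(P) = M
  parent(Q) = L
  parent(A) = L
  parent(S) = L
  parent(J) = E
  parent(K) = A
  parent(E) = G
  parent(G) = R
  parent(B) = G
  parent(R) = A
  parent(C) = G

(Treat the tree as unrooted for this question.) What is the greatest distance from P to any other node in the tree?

6

Distances from P peak at 6, attained at J.
P–M–A–R–G–E–J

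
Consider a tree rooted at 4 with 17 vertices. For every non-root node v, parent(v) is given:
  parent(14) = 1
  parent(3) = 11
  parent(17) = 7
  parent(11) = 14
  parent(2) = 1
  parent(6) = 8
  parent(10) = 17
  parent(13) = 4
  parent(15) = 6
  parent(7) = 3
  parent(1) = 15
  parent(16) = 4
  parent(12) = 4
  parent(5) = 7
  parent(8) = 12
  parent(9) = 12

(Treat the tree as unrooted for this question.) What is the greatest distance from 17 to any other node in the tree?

11

The node farthest from 17 is 16 (13 also at distance 11), via 17 – 7 – 3 – 11 – 14 – 1 – 15 – 6 – 8 – 12 – 4 – 16 — 11 edges.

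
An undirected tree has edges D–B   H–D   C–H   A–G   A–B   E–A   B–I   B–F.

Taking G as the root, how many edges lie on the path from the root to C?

5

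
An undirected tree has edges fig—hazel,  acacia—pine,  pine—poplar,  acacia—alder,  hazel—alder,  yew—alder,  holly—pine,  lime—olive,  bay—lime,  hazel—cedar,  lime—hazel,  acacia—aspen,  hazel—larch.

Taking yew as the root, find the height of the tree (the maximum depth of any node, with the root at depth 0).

4

olive sits deepest: yew → alder → hazel → lime → olive — 4 edges from the root.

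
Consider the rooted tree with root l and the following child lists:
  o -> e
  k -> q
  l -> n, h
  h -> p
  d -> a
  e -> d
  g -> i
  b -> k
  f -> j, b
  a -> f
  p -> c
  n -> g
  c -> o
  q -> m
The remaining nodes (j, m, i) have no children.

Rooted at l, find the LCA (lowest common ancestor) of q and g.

l

Ancestors of q (toward the root): q, k, b, f, a, d, e, o, c, p, h, l.
Ancestors of g: g, n, l.
The deepest node appearing in both lists is l.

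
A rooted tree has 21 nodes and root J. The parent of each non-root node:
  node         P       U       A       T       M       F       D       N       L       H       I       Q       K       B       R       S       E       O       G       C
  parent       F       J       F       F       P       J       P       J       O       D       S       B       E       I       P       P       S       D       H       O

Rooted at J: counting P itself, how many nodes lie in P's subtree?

15

P's subtree: {P, D, S, M, R, O, H, I, E, L, C, G, B, K, Q}, size 15.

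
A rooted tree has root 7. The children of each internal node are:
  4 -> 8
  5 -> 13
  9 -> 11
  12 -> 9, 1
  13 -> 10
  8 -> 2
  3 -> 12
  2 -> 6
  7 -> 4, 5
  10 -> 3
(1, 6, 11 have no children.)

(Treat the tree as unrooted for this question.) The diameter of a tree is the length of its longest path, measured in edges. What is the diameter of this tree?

11

BFS from 6 reaches 11 last, at distance 11; BFS from 11 confirms no node is farther.
Path: 6 – 2 – 8 – 4 – 7 – 5 – 13 – 10 – 3 – 12 – 9 – 11.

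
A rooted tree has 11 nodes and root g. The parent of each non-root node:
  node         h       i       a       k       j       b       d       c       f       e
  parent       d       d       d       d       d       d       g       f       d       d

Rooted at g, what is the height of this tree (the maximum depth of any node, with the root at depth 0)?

3

A deepest node is c, reached by g–d–f–c.
That path has 3 edges, so the height is 3.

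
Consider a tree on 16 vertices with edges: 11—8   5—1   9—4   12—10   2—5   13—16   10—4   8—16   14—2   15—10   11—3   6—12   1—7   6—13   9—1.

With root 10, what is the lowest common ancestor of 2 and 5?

5

Path 2→root: 2 5 1 9 4 10; path 5→root: 5 1 9 4 10.
First common node: 5.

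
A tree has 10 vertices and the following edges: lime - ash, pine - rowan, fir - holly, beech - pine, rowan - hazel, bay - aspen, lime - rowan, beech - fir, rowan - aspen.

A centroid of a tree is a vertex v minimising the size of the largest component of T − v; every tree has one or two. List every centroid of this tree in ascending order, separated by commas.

If rowan is removed the pieces have sizes 4, 2, 2, 1, all ≤ ⌊10/2⌋ = 5.
Every other node leaves some component of size > 5, so the centroid is unique.

rowan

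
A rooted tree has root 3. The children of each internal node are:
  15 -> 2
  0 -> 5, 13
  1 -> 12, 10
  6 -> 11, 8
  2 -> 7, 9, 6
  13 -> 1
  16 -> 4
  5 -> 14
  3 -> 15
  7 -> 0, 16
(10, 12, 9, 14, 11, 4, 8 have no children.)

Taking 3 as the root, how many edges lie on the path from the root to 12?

3 – 15 – 2 – 7 – 0 – 13 – 1 – 12 — 7 edges.

7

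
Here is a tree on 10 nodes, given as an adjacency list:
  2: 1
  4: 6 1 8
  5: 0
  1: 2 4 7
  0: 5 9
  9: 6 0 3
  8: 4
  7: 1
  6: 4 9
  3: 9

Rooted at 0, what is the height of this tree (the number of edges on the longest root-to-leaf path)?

5

2 sits deepest: 0-9-6-4-1-2 — 5 edges from the root.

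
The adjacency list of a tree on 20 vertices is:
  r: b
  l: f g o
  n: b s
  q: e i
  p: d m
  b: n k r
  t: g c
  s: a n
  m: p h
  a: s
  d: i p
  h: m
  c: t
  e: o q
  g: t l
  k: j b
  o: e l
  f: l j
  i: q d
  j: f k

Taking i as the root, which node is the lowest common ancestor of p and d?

d

p's ancestor chain is p, d, i and d's is d, i; they first meet at d.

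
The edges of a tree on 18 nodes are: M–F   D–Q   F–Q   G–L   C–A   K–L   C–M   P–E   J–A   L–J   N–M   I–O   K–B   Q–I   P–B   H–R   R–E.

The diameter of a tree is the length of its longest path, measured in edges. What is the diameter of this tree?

14

A longest path is H – R – E – P – B – K – L – J – A – C – M – F – Q – I – O, with 14 edges.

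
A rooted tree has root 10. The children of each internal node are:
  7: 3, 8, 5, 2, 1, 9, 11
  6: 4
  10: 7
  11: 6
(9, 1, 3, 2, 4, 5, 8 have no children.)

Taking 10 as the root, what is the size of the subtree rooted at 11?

11's subtree: {11, 6, 4}, size 3.

3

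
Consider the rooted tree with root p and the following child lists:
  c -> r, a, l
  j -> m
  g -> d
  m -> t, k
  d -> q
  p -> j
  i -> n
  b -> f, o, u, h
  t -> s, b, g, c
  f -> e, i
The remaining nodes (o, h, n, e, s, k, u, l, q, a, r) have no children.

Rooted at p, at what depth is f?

p–j–m–t–b–f — 5 edges.

5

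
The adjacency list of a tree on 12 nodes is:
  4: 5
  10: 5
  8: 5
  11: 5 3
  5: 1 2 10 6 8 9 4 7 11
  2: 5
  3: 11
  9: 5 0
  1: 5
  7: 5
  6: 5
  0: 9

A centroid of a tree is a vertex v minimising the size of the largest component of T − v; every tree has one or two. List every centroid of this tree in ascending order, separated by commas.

5

Removing 5 splits the tree into components of sizes 2, 2, 1, 1, 1, 1, 1, 1, 1; the largest is 2 ≤ ⌊12/2⌋ = 6.
No neighbour of 5 does as well, so 5 is the unique centroid.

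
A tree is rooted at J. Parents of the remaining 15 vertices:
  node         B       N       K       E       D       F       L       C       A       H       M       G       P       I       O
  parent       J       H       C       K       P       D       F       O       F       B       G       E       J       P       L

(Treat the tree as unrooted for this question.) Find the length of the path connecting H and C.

The path is H - B - J - P - D - F - L - O - C, which has 8 edges.

8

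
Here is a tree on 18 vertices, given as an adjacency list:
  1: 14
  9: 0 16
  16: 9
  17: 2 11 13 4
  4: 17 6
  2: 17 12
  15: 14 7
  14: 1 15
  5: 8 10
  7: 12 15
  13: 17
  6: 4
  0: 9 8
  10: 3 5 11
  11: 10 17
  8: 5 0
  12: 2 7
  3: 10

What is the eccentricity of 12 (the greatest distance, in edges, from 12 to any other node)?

Distances from 12 peak at 9, attained at 16.
12 – 2 – 17 – 11 – 10 – 5 – 8 – 0 – 9 – 16

9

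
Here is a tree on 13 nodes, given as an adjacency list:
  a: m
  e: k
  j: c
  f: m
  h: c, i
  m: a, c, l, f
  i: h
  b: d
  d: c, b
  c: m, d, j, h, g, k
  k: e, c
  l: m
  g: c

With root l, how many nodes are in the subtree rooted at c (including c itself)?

9

Descendants of c (including itself): c, h, d, k, g, j, i, b, e. That's 9.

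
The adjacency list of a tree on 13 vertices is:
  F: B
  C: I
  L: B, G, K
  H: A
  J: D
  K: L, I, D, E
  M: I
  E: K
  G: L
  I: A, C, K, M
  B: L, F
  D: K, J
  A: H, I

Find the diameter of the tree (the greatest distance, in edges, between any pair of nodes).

A longest path is H - A - I - K - L - B - F, with 6 edges.

6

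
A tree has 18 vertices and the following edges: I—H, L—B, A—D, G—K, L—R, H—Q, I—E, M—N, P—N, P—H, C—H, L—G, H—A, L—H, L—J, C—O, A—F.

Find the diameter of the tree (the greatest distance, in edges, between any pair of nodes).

Starting from K, a farthest node is M at distance 6.
One longest path: K–G–L–H–P–N–M.
So the diameter is 6.

6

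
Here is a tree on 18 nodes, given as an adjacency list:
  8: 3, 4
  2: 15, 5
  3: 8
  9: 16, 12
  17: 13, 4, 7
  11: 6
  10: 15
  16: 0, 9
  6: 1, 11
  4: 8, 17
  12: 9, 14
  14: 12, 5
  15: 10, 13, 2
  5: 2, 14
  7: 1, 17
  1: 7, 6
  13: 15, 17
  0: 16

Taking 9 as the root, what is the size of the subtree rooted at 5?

13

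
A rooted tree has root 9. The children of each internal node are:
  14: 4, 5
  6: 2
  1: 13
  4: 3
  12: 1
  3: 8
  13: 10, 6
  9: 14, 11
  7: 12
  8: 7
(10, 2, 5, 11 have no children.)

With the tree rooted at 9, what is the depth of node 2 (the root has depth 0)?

10

9–14–4–3–8–7–12–1–13–6–2 — 10 edges.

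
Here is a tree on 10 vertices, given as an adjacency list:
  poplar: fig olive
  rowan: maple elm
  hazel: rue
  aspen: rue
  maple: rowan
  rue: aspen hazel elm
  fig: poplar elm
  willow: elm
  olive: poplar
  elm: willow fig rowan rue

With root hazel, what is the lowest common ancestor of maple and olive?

Path maple→root: maple rowan elm rue hazel; path olive→root: olive poplar fig elm rue hazel.
First common node: elm.

elm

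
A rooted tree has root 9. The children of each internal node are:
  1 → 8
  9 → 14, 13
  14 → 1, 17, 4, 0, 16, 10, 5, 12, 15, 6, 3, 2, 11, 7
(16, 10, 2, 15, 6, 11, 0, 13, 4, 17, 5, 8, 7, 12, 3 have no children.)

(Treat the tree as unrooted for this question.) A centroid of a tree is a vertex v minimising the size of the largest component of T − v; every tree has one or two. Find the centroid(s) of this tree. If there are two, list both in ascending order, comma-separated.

14

If 14 is removed the pieces have sizes 2, 2, 1, 1, 1, 1, 1, 1, 1, 1, 1, 1, 1, 1, 1, all ≤ ⌊18/2⌋ = 9.
No neighbour of 14 does as well, so 14 is the unique centroid.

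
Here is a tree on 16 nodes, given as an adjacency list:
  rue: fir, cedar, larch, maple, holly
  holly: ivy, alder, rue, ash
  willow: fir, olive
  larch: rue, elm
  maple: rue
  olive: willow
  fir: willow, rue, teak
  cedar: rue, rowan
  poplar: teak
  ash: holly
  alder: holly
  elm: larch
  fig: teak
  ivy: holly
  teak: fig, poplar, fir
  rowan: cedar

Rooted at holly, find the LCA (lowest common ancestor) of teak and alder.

teak's ancestor chain is teak, fir, rue, holly and alder's is alder, holly; they first meet at holly.

holly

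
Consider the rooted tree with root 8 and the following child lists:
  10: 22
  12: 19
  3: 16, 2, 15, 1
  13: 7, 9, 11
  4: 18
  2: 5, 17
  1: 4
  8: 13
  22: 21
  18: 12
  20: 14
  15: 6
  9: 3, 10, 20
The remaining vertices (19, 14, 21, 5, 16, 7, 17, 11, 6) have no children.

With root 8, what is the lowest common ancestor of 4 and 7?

Ancestors of 4 (toward the root): 4, 1, 3, 9, 13, 8.
Ancestors of 7: 7, 13, 8.
The deepest node appearing in both lists is 13.

13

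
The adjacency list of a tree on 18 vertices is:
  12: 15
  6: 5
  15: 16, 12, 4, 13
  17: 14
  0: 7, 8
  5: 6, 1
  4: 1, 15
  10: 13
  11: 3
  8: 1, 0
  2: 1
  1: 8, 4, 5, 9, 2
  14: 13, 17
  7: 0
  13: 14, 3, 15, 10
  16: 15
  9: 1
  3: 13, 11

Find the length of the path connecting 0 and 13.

Walking from 0: 0 - 8 - 1 - 4 - 15 - 13. Length 5.

5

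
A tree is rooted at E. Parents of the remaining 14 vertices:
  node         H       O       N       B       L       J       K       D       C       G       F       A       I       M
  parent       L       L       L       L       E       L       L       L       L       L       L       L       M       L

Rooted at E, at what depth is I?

Climbing from I to the root: I – M – L – E. That's 3 steps.

3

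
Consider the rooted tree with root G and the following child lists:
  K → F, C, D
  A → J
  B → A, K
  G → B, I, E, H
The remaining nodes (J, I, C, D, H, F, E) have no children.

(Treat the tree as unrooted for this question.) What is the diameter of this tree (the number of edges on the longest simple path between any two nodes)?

4

Starting from F, a farthest node is H at distance 4.
One longest path: F - K - B - G - H.
So the diameter is 4.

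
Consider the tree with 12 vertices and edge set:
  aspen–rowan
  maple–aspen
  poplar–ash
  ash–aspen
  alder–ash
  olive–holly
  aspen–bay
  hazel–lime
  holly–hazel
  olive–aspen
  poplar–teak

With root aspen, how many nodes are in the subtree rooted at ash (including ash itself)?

4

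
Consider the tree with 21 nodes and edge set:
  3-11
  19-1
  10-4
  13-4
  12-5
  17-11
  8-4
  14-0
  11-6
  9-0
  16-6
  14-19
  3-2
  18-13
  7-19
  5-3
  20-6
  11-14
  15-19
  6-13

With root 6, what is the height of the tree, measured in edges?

4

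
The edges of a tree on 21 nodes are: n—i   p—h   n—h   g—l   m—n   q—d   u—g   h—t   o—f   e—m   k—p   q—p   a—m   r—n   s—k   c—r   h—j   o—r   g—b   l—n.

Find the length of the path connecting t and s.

4

t – h – p – k – s: 4 edges.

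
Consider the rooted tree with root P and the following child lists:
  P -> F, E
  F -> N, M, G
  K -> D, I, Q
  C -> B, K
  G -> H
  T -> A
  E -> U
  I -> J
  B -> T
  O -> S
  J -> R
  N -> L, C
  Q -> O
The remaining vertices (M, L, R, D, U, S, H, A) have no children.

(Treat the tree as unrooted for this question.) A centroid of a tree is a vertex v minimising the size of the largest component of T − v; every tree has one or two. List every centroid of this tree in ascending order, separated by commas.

C

Removing C splits the tree into components of sizes 9, 8, 3; the largest is 9 ≤ ⌊21/2⌋ = 10.
Every other node leaves some component of size > 10, so the centroid is unique.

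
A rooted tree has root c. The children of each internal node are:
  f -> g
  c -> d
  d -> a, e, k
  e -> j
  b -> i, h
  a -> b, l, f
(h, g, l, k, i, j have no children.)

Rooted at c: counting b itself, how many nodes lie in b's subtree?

3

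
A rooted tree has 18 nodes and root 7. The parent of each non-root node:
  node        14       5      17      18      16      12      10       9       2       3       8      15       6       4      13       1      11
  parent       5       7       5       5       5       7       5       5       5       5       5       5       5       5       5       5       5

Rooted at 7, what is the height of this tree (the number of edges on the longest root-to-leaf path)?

2

A deepest node is 10, reached by 7 → 5 → 10.
That path has 2 edges, so the height is 2.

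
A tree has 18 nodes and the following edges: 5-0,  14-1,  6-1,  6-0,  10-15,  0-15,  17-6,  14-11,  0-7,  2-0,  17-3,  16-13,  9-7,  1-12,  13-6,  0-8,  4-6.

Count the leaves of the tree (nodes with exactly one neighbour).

Exactly 10 nodes have a single neighbour: 2, 3, 4, 5, 8, 9, 10, 11, 12, 16.

10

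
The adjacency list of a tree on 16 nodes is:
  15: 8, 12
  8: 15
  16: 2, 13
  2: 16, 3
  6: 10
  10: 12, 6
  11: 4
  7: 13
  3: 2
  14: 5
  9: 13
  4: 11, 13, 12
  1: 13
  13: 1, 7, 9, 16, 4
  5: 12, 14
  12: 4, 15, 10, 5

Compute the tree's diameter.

7

BFS from 3 reaches 8 last, at distance 7; BFS from 8 confirms no node is farther.
Path: 3 – 2 – 16 – 13 – 4 – 12 – 15 – 8.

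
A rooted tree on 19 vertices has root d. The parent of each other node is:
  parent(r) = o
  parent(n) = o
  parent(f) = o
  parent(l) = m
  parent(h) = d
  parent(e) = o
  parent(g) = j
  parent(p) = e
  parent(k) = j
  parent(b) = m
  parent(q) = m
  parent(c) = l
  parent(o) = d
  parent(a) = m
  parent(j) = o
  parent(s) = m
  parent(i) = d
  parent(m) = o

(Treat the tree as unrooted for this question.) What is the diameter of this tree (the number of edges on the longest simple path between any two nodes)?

A longest path is c – l – m – o – d – i, with 5 edges.

5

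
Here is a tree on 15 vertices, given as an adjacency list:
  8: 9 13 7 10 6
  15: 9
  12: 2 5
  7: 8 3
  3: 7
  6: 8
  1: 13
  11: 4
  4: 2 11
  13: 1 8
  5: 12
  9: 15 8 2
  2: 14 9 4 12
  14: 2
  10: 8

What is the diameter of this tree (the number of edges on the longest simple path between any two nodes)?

BFS from 5 reaches 3 last, at distance 6; BFS from 3 confirms no node is farther.
Path: 5 – 12 – 2 – 9 – 8 – 7 – 3.

6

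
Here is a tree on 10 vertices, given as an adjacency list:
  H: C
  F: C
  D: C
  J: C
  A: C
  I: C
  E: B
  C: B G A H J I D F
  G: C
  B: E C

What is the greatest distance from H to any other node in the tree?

The node farthest from H is E, via H-C-B-E — 3 edges.

3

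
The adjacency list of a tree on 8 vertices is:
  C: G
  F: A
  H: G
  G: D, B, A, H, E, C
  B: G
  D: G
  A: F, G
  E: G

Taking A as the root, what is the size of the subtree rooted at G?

6

G's subtree: {G, H, B, E, C, D}, size 6.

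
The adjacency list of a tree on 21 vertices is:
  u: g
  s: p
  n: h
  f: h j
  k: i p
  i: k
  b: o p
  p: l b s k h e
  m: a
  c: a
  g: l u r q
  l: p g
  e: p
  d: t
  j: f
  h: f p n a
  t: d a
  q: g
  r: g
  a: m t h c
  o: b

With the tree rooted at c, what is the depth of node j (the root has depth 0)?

4

Path from c to j: c–a–h–f–j, which has 4 edges.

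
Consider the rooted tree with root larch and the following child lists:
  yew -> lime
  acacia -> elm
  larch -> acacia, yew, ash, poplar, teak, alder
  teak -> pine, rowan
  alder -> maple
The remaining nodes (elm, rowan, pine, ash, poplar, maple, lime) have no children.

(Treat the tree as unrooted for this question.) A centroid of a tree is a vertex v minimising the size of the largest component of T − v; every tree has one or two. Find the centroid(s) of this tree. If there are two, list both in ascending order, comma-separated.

larch

If larch is removed the pieces have sizes 3, 2, 2, 2, 1, 1, all ≤ ⌊12/2⌋ = 6.
Every other node leaves some component of size > 6, so the centroid is unique.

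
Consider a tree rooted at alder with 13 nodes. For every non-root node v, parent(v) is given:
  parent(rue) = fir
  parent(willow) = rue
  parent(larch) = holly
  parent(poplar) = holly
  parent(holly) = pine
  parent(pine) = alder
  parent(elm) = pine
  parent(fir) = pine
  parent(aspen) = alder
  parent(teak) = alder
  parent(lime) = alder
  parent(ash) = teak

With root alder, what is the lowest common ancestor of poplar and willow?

pine

poplar's ancestor chain is poplar, holly, pine, alder and willow's is willow, rue, fir, pine, alder; they first meet at pine.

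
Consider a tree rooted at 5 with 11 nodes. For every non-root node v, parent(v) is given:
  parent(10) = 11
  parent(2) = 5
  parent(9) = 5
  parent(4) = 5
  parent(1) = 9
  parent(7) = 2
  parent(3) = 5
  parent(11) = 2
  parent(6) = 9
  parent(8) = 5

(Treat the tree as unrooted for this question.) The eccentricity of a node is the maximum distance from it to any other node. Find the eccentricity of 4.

4

A farthest node from 4 is 10.
The path 4 – 5 – 2 – 11 – 10 has 4 edges.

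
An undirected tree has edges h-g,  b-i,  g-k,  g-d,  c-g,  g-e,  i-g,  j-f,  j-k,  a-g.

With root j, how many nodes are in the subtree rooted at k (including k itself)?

9

Descendants of k (including itself): k, g, i, d, h, a, c, e, b. That's 9.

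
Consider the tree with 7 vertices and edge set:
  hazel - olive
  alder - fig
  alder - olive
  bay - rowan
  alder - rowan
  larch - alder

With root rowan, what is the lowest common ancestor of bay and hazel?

rowan

Path bay→root: bay rowan; path hazel→root: hazel olive alder rowan.
First common node: rowan.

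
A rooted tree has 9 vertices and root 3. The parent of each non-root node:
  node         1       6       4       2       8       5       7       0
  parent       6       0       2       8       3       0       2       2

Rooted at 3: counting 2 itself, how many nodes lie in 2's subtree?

7

2's subtree: {2, 0, 4, 7, 6, 5, 1}, size 7.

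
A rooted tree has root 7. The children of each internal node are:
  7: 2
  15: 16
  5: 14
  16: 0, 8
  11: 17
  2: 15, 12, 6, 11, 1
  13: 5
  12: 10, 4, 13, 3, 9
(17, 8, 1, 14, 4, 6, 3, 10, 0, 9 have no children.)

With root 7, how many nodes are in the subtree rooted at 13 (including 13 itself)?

3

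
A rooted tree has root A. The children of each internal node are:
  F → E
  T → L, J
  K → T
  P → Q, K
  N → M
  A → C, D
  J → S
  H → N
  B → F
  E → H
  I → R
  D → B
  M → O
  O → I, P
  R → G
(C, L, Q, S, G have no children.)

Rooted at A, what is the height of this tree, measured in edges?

A deepest node is S, reached by A – D – B – F – E – H – N – M – O – P – K – T – J – S.
That path has 13 edges, so the height is 13.

13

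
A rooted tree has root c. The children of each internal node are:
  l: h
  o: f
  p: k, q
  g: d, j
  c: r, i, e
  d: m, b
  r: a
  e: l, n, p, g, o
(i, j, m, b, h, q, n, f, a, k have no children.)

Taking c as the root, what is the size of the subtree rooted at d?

3

The subtree rooted at d contains: d, m, b — 3 nodes.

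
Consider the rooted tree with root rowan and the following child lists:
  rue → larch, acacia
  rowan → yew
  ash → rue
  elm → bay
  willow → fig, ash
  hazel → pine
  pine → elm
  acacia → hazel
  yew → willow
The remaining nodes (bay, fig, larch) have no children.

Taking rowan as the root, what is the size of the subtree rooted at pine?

pine's subtree: {pine, elm, bay}, size 3.

3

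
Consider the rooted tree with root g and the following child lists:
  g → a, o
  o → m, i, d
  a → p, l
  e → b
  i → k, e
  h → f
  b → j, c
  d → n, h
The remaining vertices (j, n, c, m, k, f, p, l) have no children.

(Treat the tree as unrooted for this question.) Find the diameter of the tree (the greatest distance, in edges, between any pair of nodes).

A longest path is j – b – e – i – o – g – a – p, with 7 edges.

7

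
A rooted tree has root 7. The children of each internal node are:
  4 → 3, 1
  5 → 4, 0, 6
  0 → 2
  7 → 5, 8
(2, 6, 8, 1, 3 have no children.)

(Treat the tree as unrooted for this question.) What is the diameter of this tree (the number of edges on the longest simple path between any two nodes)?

Starting from 2, a farthest node is 8 at distance 4.
One longest path: 2-0-5-7-8.
So the diameter is 4.

4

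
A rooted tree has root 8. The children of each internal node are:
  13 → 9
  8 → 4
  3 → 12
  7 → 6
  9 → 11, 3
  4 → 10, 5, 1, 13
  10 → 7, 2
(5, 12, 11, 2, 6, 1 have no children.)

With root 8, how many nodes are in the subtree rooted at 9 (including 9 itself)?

Descendants of 9 (including itself): 9, 3, 11, 12. That's 4.

4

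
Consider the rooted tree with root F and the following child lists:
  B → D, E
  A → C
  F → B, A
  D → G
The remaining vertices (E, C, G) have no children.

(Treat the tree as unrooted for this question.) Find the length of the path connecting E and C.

4

Walking from E: E – B – F – A – C. Length 4.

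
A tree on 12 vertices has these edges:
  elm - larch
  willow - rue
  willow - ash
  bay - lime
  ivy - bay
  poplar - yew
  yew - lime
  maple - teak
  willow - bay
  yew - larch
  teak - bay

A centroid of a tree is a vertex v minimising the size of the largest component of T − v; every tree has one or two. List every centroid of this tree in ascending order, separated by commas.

If bay is removed the pieces have sizes 5, 3, 2, 1, all ≤ ⌊12/2⌋ = 6.
Every other node leaves some component of size > 6, so the centroid is unique.

bay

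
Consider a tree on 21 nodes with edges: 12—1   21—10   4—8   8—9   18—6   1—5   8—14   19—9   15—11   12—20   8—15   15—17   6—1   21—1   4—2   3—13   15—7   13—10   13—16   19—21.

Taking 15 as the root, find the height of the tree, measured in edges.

7

The longest root-to-leaf path is 15-8-9-19-21-1-12-20 (7 edges).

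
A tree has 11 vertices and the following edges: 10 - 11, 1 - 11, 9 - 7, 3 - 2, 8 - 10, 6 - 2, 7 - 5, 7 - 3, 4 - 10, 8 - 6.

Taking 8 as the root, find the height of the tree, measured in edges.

5

The longest root-to-leaf path is 8 – 6 – 2 – 3 – 7 – 5 (5 edges).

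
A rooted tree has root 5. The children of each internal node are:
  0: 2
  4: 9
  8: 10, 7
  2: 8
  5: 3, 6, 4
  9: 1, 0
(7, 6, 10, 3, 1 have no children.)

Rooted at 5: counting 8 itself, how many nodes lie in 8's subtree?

The subtree rooted at 8 contains: 8, 10, 7 — 3 nodes.

3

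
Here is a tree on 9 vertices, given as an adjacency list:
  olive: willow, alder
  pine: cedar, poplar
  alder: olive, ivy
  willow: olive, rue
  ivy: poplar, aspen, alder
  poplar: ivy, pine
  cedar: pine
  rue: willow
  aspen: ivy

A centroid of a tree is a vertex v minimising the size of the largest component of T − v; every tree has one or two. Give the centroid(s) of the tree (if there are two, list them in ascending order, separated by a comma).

ivy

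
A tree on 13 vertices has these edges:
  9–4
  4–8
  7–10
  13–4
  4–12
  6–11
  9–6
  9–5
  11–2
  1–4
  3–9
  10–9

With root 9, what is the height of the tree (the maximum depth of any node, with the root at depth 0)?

The longest root-to-leaf path is 9–6–11–2 (3 edges).

3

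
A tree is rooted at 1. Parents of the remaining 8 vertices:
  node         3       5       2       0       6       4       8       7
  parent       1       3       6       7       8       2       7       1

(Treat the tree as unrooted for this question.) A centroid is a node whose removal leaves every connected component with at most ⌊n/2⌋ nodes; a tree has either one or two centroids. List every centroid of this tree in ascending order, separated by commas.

7

Delete 7: the remaining components have sizes 4, 3, 1. Max 4 ≤ 4, so 7 is a centroid.
No neighbour of 7 does as well, so 7 is the unique centroid.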